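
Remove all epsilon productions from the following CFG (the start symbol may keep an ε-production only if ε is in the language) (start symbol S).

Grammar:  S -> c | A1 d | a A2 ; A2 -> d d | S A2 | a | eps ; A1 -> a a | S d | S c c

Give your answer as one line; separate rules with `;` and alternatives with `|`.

S -> c | A1 d | a A2 | a; A2 -> d d | S A2 | S | a; A1 -> a a | S d | S c c

Nullable nonterminals: {A2}.
ε ∉ L(G), so no ε-production is kept.
Add the nullable-subset variants: S → a A2 gives a A2 | a. A2 → S A2 gives S A2 | S.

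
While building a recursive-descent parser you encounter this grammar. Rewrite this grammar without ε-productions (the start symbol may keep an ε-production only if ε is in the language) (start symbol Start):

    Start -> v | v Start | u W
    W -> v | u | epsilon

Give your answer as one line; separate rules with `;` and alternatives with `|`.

Start -> v | v Start | u W | u; W -> v | u

Nullable set = {W}.
ε ∉ L(G), so no ε-production is kept.
Add the nullable-subset variants: Start → u W gives u W | u.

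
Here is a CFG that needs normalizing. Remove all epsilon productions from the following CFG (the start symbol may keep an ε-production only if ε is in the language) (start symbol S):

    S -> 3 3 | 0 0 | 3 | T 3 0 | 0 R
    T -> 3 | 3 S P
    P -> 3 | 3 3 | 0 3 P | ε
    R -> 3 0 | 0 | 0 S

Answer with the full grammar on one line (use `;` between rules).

Nullable nonterminals: {P}.
ε ∉ L(G), so no ε-production is kept.
For each production, add variants omitting each subset of nullable occurrences: T → 3 S P gives 3 S P | 3 S. P → 0 3 P gives 0 3 P | 0 3.

S -> 3 3 | 0 0 | 3 | T 3 0 | 0 R; T -> 3 | 3 S P | 3 S; P -> 3 | 3 3 | 0 3 P | 0 3; R -> 3 0 | 0 | 0 S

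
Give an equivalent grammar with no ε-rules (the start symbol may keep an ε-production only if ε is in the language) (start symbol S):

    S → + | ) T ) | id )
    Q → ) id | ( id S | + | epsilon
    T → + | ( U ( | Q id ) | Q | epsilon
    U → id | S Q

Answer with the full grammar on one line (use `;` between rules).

Nullable set = {Q, T}.
ε ∉ L(G), so no ε-production is kept.
Add the nullable-subset variants: S → ) T ) gives ) T ) | ) ). T → Q id ) gives Q id ) | id ). U → S Q gives S Q | S.

S → + | ) T ) | ) ) | id ); Q → ) id | ( id S | +; T → + | ( U ( | Q id ) | id ) | Q; U → id | S Q | S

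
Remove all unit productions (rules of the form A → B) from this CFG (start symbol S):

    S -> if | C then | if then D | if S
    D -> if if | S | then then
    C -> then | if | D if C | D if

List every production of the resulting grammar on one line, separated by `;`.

S -> if | C then | if then D | if S; D -> if | C then | if then D | if S | if if | then then; C -> then | if | D if C | D if

Unit pairs: D ⇒* {S}.
For every A with A ⇒* B via unit rules, add B's non-unit alternatives to A; then delete every rule of the form X → Y.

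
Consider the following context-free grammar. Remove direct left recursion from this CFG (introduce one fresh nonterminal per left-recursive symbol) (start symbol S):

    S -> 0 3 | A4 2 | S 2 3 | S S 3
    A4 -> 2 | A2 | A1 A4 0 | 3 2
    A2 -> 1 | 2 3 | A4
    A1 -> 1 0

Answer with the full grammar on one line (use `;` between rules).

S is directly left-recursive.
For S: α = {2 3, S 3}, β = {0 3, A4 2}. Rewrite as S → β S' and S' → α S' | ε.

S -> 0 3 S' | A4 2 S'; A4 -> 2 | A2 | A1 A4 0 | 3 2; A2 -> 1 | 2 3 | A4; A1 -> 1 0; S' -> 2 3 S' | S 3 S' | ε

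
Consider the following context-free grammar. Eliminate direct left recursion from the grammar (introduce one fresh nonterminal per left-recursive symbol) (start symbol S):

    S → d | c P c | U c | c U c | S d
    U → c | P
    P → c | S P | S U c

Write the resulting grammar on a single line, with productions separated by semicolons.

Directly left-recursive nonterminal: S.
For S: α = {d}, β = {d, c P c, U c, c U c}. Rewrite as S → β S' and S' → α S' | ε.

S → d S' | c P c S' | U c S' | c U c S'; U → c | P; P → c | S P | S U c; S' → d S' | ε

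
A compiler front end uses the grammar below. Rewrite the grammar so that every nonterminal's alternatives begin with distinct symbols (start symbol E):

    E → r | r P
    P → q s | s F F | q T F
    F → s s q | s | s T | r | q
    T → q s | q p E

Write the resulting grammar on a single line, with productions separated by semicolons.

E has alternatives sharing prefix 'r': factor to E → r E' with E' → ε | P.
P has alternatives sharing prefix 'q': factor to P → q P' with P' → s | T F.
F has alternatives sharing prefix 's': factor to F → s F' with F' → s q | ε | T.
T has alternatives sharing prefix 'q': factor to T → q T' with T' → s | p E.

E → r E'; P → s F F | q P'; F → r | q | s F'; T → q T'; E' → ε | P; P' → s | T F; F' → s q | ε | T; T' → s | p E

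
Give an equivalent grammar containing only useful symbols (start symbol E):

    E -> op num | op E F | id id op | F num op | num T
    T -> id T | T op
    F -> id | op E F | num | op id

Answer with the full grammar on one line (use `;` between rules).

E -> op num | op E F | id id op | F num op; F -> id | op E F | num | op id

Generating nonterminals: {E, F}.
Reachable from E after that: {E, F}.
Removed useless symbols: {T} and every production mentioning them.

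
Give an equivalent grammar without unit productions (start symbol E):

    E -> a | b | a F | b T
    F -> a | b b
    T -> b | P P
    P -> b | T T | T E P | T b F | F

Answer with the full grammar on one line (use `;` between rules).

E -> a | b | a F | b T; F -> a | b b; T -> b | P P; P -> a | b b | b | T T | T E P | T b F

Unit pairs: P ⇒* {F}.
For each unit pair (A, B), copy every non-unit production of B to A, then drop all unit productions.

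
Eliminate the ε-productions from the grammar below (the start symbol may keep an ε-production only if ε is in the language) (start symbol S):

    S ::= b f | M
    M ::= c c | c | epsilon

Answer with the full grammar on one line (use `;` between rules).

S ::= b f | M | ε; M ::= c c | c

Nullable set = {M, S}.
ε ∈ L(G) since S is nullable, so keep S → ε.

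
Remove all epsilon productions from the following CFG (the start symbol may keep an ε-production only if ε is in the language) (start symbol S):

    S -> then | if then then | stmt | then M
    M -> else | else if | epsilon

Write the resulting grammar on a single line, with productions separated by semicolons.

The nullable symbols are {M}.
ε ∉ L(G), so no ε-production is kept.

S -> then | if then then | stmt | then M; M -> else | else if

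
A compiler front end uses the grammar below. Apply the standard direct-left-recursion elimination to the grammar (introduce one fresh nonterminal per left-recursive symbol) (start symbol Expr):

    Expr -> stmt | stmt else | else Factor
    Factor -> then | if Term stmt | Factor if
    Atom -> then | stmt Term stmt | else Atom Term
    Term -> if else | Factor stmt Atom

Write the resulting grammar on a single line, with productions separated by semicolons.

Factor is directly left-recursive.
For Factor: α = {if}, β = {then, if Term stmt}. Rewrite as Factor → β Factor1 and Factor1 → α Factor1 | ε.

Expr -> stmt | stmt else | else Factor; Factor -> then Factor1 | if Term stmt Factor1; Atom -> then | stmt Term stmt | else Atom Term; Term -> if else | Factor stmt Atom; Factor1 -> if Factor1 | ε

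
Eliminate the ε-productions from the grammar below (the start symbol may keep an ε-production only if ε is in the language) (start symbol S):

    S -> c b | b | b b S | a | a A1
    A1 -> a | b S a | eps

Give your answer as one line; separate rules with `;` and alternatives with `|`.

S -> c b | b | b b S | a | a A1; A1 -> a | b S a

Nullable set = {A1}.
ε ∉ L(G), so no ε-production is kept.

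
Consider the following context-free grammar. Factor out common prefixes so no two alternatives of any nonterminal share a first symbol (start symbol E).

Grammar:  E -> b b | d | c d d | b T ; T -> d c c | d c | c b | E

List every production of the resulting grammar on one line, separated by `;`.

E -> d | c d d | b E'; T -> c b | E | d c T'; E' -> b | T; T' -> c | epsilon

E has alternatives sharing prefix 'b': factor to E → b E' with E' → b | T.
T has alternatives sharing prefix 'd c': factor to T → d c T' with T' → c | ε.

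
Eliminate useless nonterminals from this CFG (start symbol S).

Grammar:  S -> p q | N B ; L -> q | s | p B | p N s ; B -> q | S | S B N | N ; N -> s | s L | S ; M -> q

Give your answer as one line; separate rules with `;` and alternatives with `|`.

S -> p q | N B; L -> q | s | p B | p N s; B -> q | S | S B N | N; N -> s | s L | S

Generating nonterminals: {B, L, M, N, S}.
Reachable from S after that: {B, L, N, S}.
Removed useless symbols: {M} and every production mentioning them.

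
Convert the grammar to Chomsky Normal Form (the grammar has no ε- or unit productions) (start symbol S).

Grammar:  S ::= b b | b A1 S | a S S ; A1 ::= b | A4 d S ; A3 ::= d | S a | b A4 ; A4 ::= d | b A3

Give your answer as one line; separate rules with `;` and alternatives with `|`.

S ::= X1 X1 | X1 Y1 | X2 Y2; A1 ::= b | A4 Y3; A3 ::= d | S X2 | X1 A4; A4 ::= d | X1 A3; X1 ::= b; X2 ::= a; X3 ::= d; Y1 ::= A1 S; Y2 ::= S S; Y3 ::= X3 S

Introduce a nonterminal for each terminal appearing in a rule of length ≥ 2: X1 → b, X2 → a, X3 → d.
Binarize each right-hand side of length ≥ 3 by chaining fresh nonterminals (Y1, Y2, …): affected rules were S → X1 A1 S; S → X2 S S; A1 → A4 X3 S.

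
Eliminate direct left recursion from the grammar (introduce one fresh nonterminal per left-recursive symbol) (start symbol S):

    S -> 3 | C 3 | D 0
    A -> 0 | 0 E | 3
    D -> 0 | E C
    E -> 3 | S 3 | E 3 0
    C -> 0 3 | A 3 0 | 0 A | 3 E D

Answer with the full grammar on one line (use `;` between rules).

S -> 3 | C 3 | D 0; A -> 0 | 0 E | 3; D -> 0 | E C; E -> 3 E' | S 3 E'; C -> 0 3 | A 3 0 | 0 A | 3 E D; E' -> 3 0 E' | ε

E is directly left-recursive.
For E: α = {3 0}, β = {3, S 3}. Rewrite as E → β E' and E' → α E' | ε.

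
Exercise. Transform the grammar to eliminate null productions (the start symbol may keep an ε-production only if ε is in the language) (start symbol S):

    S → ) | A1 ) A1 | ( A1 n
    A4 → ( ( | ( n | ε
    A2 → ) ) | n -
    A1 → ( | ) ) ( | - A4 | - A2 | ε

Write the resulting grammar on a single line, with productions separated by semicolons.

Nullable set = {A1, A4}.
ε ∉ L(G), so no ε-production is kept.
Expand every rule over subsets of its nullable positions: S → A1 ) A1 gives A1 ) A1 | A1 ) | ) A1. S → ( A1 n gives ( A1 n | ( n. A1 → - A4 gives - A4 | -.

S → ) | A1 ) A1 | A1 ) | ) A1 | ( A1 n | ( n; A4 → ( ( | ( n; A2 → ) ) | n -; A1 → ( | ) ) ( | - A4 | - | - A2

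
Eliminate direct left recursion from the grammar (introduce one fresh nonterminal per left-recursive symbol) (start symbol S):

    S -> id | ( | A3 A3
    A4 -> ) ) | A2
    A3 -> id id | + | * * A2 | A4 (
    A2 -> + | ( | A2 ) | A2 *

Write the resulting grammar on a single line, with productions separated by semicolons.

S -> id | ( | A3 A3; A4 -> ) ) | A2; A3 -> id id | + | * * A2 | A4 (; A2 -> + A2' | ( A2'; A2' -> ) A2' | * A2' | ε

Left recursion appears on A2.
For A2: α = {), *}, β = {+, (}. Rewrite as A2 → β A2' and A2' → α A2' | ε.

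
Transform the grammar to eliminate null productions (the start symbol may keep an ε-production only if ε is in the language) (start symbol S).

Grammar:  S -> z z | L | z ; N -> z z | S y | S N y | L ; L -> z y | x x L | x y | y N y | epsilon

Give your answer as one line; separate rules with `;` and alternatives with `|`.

S -> z z | L | z | epsilon; N -> z z | S y | y | S N y | N y | L; L -> z y | x x L | x x | x y | y N y | y y

Nullable set = {L, N, S}.
ε ∈ L(G) since S is nullable, so keep S → ε.
For each production, add variants omitting each subset of nullable occurrences: N → S y gives S y | y. N → S N y gives S N y | N y. L → x x L gives x x L | x x. L → y N y gives y N y | y y.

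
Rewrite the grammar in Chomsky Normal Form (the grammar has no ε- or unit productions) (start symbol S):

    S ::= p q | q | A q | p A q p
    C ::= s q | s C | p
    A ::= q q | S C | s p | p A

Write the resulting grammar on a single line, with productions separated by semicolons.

S ::= X1 X2 | q | A X2 | X1 Y1; C ::= X3 X2 | X3 C | p; A ::= X2 X2 | S C | X3 X1 | X1 A; X1 ::= p; X2 ::= q; X3 ::= s; Y1 ::= A Y2; Y2 ::= X2 X1

Introduce a nonterminal for each terminal appearing in a rule of length ≥ 2: X1 → p, X2 → q, X3 → s.
Binarize each right-hand side of length ≥ 3 by chaining fresh nonterminals (Y1, Y2, …): affected rules were S → X1 A X2 X1.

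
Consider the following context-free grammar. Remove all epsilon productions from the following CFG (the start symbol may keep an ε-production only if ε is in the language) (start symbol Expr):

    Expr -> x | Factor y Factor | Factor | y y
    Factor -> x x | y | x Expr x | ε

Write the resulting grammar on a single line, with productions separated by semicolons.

Nullable set = {Expr, Factor}.
ε ∈ L(G) since Expr is nullable, so keep Expr → ε.
For each production, add variants omitting each subset of nullable occurrences: Expr → Factor y Factor gives Factor y Factor | Factor y | y Factor | y.

Expr -> x | Factor y Factor | Factor y | y Factor | y | Factor | y y | ε; Factor -> x x | y | x Expr x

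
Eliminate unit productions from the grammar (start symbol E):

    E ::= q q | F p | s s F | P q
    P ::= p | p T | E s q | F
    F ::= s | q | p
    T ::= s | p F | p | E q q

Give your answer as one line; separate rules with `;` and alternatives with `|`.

E ::= q q | F p | s s F | P q; P ::= s | q | p | p T | E s q; F ::= s | q | p; T ::= s | p F | p | E q q

Unit pairs: P ⇒* {F}.
For every A with A ⇒* B via unit rules, add B's non-unit alternatives to A; then delete every rule of the form X → Y.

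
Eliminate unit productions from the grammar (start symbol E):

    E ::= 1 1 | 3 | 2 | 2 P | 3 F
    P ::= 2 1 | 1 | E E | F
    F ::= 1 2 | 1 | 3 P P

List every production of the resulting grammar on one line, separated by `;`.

E ::= 1 1 | 3 | 2 | 2 P | 3 F; P ::= 1 2 | 1 | 3 P P | 2 1 | E E; F ::= 1 2 | 1 | 3 P P

Unit pairs: P ⇒* {F}.
For every A with A ⇒* B via unit rules, add B's non-unit alternatives to A; then delete every rule of the form X → Y.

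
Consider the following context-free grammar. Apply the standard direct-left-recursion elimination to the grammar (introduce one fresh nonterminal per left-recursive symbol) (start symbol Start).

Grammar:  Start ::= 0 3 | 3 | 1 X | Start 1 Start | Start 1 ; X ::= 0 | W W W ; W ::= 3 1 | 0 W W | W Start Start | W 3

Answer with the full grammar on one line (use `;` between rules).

Start ::= 0 3 Start1 | 3 Start1 | 1 X Start1; X ::= 0 | W W W; W ::= 3 1 W1 | 0 W W W1; Start1 ::= 1 Start Start1 | 1 Start1 | ε; W1 ::= Start Start W1 | 3 W1 | ε

Directly left-recursive nonterminals: Start, W.
For Start: α = {1 Start, 1}, β = {0 3, 3, 1 X}. Rewrite as Start → β Start1 and Start1 → α Start1 | ε.
For W: α = {Start Start, 3}, β = {3 1, 0 W W}. Rewrite as W → β W1 and W1 → α W1 | ε.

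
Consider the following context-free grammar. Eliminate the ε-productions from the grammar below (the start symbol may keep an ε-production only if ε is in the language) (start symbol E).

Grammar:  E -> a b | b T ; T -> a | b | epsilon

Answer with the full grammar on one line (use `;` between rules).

E -> a b | b T | b; T -> a | b

Nullable set = {T}.
ε ∉ L(G), so no ε-production is kept.
Add the nullable-subset variants: E → b T gives b T | b.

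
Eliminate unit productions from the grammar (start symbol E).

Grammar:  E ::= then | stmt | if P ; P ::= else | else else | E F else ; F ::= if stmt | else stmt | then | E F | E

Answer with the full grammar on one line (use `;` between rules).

E ::= then | stmt | if P; P ::= else | else else | E F else; F ::= then | stmt | if P | if stmt | else stmt | E F

Unit pairs: F ⇒* {E}.
For each unit pair (A, B), copy every non-unit production of B to A, then drop all unit productions.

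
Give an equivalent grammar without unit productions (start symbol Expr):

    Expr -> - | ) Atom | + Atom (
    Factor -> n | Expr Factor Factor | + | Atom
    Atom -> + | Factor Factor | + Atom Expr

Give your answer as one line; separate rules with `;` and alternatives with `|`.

Expr -> - | ) Atom | + Atom (; Factor -> + | Factor Factor | + Atom Expr | n | Expr Factor Factor; Atom -> + | Factor Factor | + Atom Expr

Unit pairs: Factor ⇒* {Atom}.
For every A with A ⇒* B via unit rules, add B's non-unit alternatives to A; then delete every rule of the form X → Y.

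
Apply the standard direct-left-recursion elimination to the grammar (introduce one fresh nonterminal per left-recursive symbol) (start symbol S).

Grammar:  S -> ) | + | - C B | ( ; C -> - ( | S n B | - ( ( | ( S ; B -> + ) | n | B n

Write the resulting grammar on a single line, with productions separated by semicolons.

Left recursion appears on B.
For B: α = {n}, β = {+ ), n}. Rewrite as B → β B' and B' → α B' | ε.

S -> ) | + | - C B | (; C -> - ( | S n B | - ( ( | ( S; B -> + ) B' | n B'; B' -> n B' | ε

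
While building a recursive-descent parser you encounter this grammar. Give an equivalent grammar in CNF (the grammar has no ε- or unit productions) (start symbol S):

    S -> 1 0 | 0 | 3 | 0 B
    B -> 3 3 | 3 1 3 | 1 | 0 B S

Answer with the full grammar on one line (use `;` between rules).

S -> X1 X2 | 0 | 3 | X2 B; B -> X3 X3 | X3 Y1 | 1 | X2 Y2; X1 -> 1; X2 -> 0; X3 -> 3; Y1 -> X1 X3; Y2 -> B S

Introduce a nonterminal for each terminal appearing in a rule of length ≥ 2: X1 → 1, X2 → 0, X3 → 3.
Binarize each right-hand side of length ≥ 3 by chaining fresh nonterminals (Y1, Y2, …): affected rules were B → X3 X1 X3; B → X2 B S.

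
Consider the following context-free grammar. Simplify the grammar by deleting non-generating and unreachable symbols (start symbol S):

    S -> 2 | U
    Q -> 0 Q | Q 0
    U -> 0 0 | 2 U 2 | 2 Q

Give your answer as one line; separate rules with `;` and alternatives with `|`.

Generating nonterminals: {S, U}.
Reachable from S after that: {S, U}.
Removed useless symbols: {Q} and every production mentioning them.

S -> 2 | U; U -> 0 0 | 2 U 2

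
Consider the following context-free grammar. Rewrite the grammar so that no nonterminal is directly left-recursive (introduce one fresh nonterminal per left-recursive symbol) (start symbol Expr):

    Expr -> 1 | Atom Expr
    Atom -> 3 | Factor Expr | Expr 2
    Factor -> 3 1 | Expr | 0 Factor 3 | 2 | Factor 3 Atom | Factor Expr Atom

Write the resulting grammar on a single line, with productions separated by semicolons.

Directly left-recursive nonterminal: Factor.
For Factor: α = {3 Atom, Expr Atom}, β = {3 1, Expr, 0 Factor 3, 2}. Rewrite as Factor → β Factor1 and Factor1 → α Factor1 | ε.

Expr -> 1 | Atom Expr; Atom -> 3 | Factor Expr | Expr 2; Factor -> 3 1 Factor1 | Expr Factor1 | 0 Factor 3 Factor1 | 2 Factor1; Factor1 -> 3 Atom Factor1 | Expr Atom Factor1 | ε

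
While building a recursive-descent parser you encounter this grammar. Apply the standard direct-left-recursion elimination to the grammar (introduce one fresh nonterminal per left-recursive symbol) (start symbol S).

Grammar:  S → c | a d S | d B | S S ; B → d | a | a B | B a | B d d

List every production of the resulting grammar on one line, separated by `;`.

S → c S' | a d S S' | d B S'; B → d B' | a B' | a B B'; S' → S S' | eps; B' → a B' | d d B' | eps

Left recursion appears on S, B.
For S: α = {S}, β = {c, a d S, d B}. Rewrite as S → β S' and S' → α S' | ε.
For B: α = {a, d d}, β = {d, a, a B}. Rewrite as B → β B' and B' → α B' | ε.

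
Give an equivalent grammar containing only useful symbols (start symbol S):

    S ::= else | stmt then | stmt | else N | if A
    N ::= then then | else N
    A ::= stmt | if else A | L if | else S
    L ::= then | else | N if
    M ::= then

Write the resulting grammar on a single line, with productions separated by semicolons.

Generating nonterminals: {A, L, M, N, S}.
Reachable from S after that: {A, L, N, S}.
Removed useless symbols: {M} and every production mentioning them.

S ::= else | stmt then | stmt | else N | if A; N ::= then then | else N; A ::= stmt | if else A | L if | else S; L ::= then | else | N if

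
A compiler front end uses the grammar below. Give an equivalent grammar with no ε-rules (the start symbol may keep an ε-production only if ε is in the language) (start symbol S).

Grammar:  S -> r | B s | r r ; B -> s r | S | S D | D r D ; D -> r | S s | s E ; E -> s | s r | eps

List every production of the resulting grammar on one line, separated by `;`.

S -> r | B s | r r; B -> s r | S | S D | D r D; D -> r | S s | s E | s; E -> s | s r

Nullable nonterminals: {E}.
ε ∉ L(G), so no ε-production is kept.
For each production, add variants omitting each subset of nullable occurrences: D → s E gives s E | s.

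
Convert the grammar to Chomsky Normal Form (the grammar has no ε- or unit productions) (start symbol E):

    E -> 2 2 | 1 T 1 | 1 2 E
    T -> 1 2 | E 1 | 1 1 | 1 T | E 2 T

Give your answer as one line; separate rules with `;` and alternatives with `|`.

E -> X1 X1 | X2 Y1 | X2 Y2; T -> X2 X1 | E X2 | X2 X2 | X2 T | E Y3; X1 -> 2; X2 -> 1; Y1 -> T X2; Y2 -> X1 E; Y3 -> X1 T

Introduce a nonterminal for each terminal appearing in a rule of length ≥ 2: X1 → 2, X2 → 1.
Binarize each right-hand side of length ≥ 3 by chaining fresh nonterminals (Y1, Y2, …): affected rules were E → X2 T X2; E → X2 X1 E; T → E X1 T.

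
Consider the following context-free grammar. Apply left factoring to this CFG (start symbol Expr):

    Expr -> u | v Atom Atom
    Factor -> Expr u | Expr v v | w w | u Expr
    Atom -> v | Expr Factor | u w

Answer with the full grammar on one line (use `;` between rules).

Expr -> u | v Atom Atom; Factor -> w w | u Expr | Expr Factor1; Atom -> v | Expr Factor | u w; Factor1 -> u | v v

Factor has alternatives sharing prefix 'Expr': factor to Factor → Expr Factor1 with Factor1 → u | v v.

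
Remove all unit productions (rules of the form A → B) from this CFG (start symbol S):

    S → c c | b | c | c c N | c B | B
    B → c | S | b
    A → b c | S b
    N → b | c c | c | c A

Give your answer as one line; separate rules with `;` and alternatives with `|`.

Unit pairs: B ⇒* {S}; S ⇒* {B}.
For every A with A ⇒* B via unit rules, add B's non-unit alternatives to A; then delete every rule of the form X → Y.

S → c | b | c c | c c N | c B; B → c | b | c c | c c N | c B; A → b c | S b; N → b | c c | c | c A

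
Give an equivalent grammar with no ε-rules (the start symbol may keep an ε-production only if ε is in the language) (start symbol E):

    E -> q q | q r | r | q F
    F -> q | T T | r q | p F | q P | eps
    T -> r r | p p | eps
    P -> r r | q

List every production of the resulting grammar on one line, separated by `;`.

The nullable symbols are {F, T}.
ε ∉ L(G), so no ε-production is kept.
For each production, add variants omitting each subset of nullable occurrences: E → q F gives q F | q. F → T T gives T T | T. F → p F gives p F | p.

E -> q q | q r | r | q F | q; F -> q | T T | T | r q | p F | p | q P; T -> r r | p p; P -> r r | q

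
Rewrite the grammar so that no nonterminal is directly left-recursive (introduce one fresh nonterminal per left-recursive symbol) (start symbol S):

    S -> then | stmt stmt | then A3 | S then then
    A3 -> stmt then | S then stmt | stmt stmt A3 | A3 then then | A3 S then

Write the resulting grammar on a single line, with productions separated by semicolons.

S -> then S' | stmt stmt S' | then A3 S'; A3 -> stmt then A3' | S then stmt A3' | stmt stmt A3 A3'; S' -> then then S' | ε; A3' -> then then A3' | S then A3' | ε

Directly left-recursive nonterminals: S, A3.
For S: α = {then then}, β = {then, stmt stmt, then A3}. Rewrite as S → β S' and S' → α S' | ε.
For A3: α = {then then, S then}, β = {stmt then, S then stmt, stmt stmt A3}. Rewrite as A3 → β A3' and A3' → α A3' | ε.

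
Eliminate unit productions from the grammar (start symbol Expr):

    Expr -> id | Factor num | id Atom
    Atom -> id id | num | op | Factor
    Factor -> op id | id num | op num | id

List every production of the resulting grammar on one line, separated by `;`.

Unit pairs: Atom ⇒* {Factor}.
Replace each nonterminal's rules with the union of the non-unit rules of every nonterminal it unit-derives.

Expr -> id | Factor num | id Atom; Atom -> id id | num | op | op id | id num | op num | id; Factor -> op id | id num | op num | id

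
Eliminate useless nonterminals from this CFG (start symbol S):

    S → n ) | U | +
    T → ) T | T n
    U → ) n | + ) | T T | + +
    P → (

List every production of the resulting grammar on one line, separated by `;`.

S → n ) | U | +; U → ) n | + ) | + +

Generating nonterminals: {P, S, U}.
Reachable from S after that: {S, U}.
Removed useless symbols: {P, T} and every production mentioning them.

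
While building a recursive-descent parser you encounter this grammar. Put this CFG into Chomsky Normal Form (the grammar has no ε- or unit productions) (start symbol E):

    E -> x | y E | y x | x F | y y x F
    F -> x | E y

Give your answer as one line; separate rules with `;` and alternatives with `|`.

Introduce a nonterminal for each terminal appearing in a rule of length ≥ 2: X1 → y, X2 → x.
Binarize each right-hand side of length ≥ 3 by chaining fresh nonterminals (Y1, Y2, …): affected rules were E → X1 X1 X2 F.

E -> x | X1 E | X1 X2 | X2 F | X1 Y1; F -> x | E X1; X1 -> y; X2 -> x; Y1 -> X1 Y2; Y2 -> X2 F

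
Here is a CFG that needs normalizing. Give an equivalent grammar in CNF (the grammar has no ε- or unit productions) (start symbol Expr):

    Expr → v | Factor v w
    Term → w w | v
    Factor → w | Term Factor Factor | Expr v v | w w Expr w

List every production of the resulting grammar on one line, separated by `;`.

Expr → v | Factor Y1; Term → X2 X2 | v; Factor → w | Term Y2 | Expr Y3 | X2 Y4; X1 → v; X2 → w; Y1 → X1 X2; Y2 → Factor Factor; Y3 → X1 X1; Y4 → X2 Y5; Y5 → Expr X2

Introduce a nonterminal for each terminal appearing in a rule of length ≥ 2: X1 → v, X2 → w.
Binarize each right-hand side of length ≥ 3 by chaining fresh nonterminals (Y1, Y2, …): affected rules were Expr → Factor X1 X2; Factor → Term Factor Factor; Factor → Expr X1 X1; Factor → X2 X2 Expr X2.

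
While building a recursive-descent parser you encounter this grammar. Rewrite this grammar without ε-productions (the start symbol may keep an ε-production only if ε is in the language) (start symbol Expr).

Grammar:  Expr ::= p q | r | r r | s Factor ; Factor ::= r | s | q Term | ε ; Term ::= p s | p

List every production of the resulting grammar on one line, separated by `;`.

Expr ::= p q | r | r r | s Factor | s; Factor ::= r | s | q Term; Term ::= p s | p

The nullable symbols are {Factor}.
ε ∉ L(G), so no ε-production is kept.
Expand every rule over subsets of its nullable positions: Expr → s Factor gives s Factor | s.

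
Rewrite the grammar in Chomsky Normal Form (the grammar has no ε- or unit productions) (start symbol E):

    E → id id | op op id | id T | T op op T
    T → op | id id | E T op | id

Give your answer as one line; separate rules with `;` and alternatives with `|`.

E → X1 X1 | X2 Y1 | X1 T | T Y2; T → op | X1 X1 | E Y4 | id; X1 → id; X2 → op; Y1 → X2 X1; Y2 → X2 Y3; Y3 → X2 T; Y4 → T X2

Introduce a nonterminal for each terminal appearing in a rule of length ≥ 2: X1 → id, X2 → op.
Binarize each right-hand side of length ≥ 3 by chaining fresh nonterminals (Y1, Y2, …): affected rules were E → X2 X2 X1; E → T X2 X2 T; T → E T X2.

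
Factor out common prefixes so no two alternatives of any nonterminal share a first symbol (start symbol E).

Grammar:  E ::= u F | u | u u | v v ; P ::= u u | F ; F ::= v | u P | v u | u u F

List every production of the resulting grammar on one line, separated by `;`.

E ::= v v | u E'; P ::= u u | F; F ::= v F' | u F''; E' ::= F | epsilon | u; F' ::= epsilon | u; F'' ::= P | u F

E has alternatives sharing prefix 'u': factor to E → u E' with E' → F | ε | u.
F has alternatives sharing prefix 'v': factor to F → v F' with F' → ε | u.
F has alternatives sharing prefix 'u': factor to F → u F'' with F'' → P | u F.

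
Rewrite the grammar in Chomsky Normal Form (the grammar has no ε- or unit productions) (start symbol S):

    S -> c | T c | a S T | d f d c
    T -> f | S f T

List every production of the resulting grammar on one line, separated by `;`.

Introduce a nonterminal for each terminal appearing in a rule of length ≥ 2: X1 → c, X2 → a, X3 → d, X4 → f.
Binarize each right-hand side of length ≥ 3 by chaining fresh nonterminals (Y1, Y2, …): affected rules were S → X2 S T; S → X3 X4 X3 X1; T → S X4 T.

S -> c | T X1 | X2 Y1 | X3 Y2; T -> f | S Y4; X1 -> c; X2 -> a; X3 -> d; X4 -> f; Y1 -> S T; Y2 -> X4 Y3; Y3 -> X3 X1; Y4 -> X4 T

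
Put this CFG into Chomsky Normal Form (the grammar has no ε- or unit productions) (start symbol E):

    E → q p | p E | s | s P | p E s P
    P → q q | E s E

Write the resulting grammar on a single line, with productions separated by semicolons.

Introduce a nonterminal for each terminal appearing in a rule of length ≥ 2: X1 → q, X2 → p, X3 → s.
Binarize each right-hand side of length ≥ 3 by chaining fresh nonterminals (Y1, Y2, …): affected rules were E → X2 E X3 P; P → E X3 E.

E → X1 X2 | X2 E | s | X3 P | X2 Y1; P → X1 X1 | E Y3; X1 → q; X2 → p; X3 → s; Y1 → E Y2; Y2 → X3 P; Y3 → X3 E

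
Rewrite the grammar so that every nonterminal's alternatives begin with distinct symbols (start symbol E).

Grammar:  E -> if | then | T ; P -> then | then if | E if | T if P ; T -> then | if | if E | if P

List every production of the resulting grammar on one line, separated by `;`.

E -> if | then | T; P -> E if | T if P | then P'; T -> then | if T'; P' -> ε | if; T' -> ε | E | P

P has alternatives sharing prefix 'then': factor to P → then P' with P' → ε | if.
T has alternatives sharing prefix 'if': factor to T → if T' with T' → ε | E | P.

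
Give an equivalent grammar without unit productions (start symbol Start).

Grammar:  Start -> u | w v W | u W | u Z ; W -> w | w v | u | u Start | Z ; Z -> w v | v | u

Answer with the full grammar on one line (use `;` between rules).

Unit pairs: W ⇒* {Z}.
For every A with A ⇒* B via unit rules, add B's non-unit alternatives to A; then delete every rule of the form X → Y.

Start -> u | w v W | u W | u Z; W -> w v | v | u | w | u Start; Z -> w v | v | u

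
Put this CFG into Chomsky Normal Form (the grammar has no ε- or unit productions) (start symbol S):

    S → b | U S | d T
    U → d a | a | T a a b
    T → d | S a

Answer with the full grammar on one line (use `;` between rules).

S → b | U S | X1 T; U → X1 X2 | a | T Y1; T → d | S X2; X1 → d; X2 → a; X3 → b; Y1 → X2 Y2; Y2 → X2 X3

Introduce a nonterminal for each terminal appearing in a rule of length ≥ 2: X1 → d, X2 → a, X3 → b.
Binarize each right-hand side of length ≥ 3 by chaining fresh nonterminals (Y1, Y2, …): affected rules were U → T X2 X2 X3.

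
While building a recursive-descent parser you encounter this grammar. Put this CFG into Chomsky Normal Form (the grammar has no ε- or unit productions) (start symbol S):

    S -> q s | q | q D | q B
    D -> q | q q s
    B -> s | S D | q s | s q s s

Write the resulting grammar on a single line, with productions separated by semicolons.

S -> X1 X2 | q | X1 D | X1 B; D -> q | X1 Y1; B -> s | S D | X1 X2 | X2 Y2; X1 -> q; X2 -> s; Y1 -> X1 X2; Y2 -> X1 Y3; Y3 -> X2 X2

Introduce a nonterminal for each terminal appearing in a rule of length ≥ 2: X1 → q, X2 → s.
Binarize each right-hand side of length ≥ 3 by chaining fresh nonterminals (Y1, Y2, …): affected rules were D → X1 X1 X2; B → X2 X1 X2 X2.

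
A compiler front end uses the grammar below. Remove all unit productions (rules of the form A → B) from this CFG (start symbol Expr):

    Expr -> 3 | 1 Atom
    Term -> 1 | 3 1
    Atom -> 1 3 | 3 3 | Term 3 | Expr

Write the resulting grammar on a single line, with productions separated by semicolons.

Unit pairs: Atom ⇒* {Expr}.
For every A with A ⇒* B via unit rules, add B's non-unit alternatives to A; then delete every rule of the form X → Y.

Expr -> 3 | 1 Atom; Term -> 1 | 3 1; Atom -> 1 3 | 3 3 | Term 3 | 3 | 1 Atom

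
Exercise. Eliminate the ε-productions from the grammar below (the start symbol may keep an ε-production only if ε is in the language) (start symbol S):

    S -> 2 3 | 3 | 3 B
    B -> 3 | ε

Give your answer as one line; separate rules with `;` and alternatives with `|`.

Nullable set = {B}.
ε ∉ L(G), so no ε-production is kept.

S -> 2 3 | 3 | 3 B; B -> 3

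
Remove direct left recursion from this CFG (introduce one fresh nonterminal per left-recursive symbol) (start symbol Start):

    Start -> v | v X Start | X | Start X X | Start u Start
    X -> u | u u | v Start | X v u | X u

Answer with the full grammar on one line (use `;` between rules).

Start, X are directly left-recursive.
For Start: α = {X X, u Start}, β = {v, v X Start, X}. Rewrite as Start → β Start1 and Start1 → α Start1 | ε.
For X: α = {v u, u}, β = {u, u u, v Start}. Rewrite as X → β X1 and X1 → α X1 | ε.

Start -> v Start1 | v X Start Start1 | X Start1; X -> u X1 | u u X1 | v Start X1; Start1 -> X X Start1 | u Start Start1 | ε; X1 -> v u X1 | u X1 | ε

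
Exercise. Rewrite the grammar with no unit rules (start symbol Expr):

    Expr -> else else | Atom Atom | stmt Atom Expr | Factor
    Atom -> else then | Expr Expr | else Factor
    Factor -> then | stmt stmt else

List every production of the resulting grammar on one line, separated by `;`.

Expr -> then | stmt stmt else | else else | Atom Atom | stmt Atom Expr; Atom -> else then | Expr Expr | else Factor; Factor -> then | stmt stmt else

Unit pairs: Expr ⇒* {Factor}.
For every A with A ⇒* B via unit rules, add B's non-unit alternatives to A; then delete every rule of the form X → Y.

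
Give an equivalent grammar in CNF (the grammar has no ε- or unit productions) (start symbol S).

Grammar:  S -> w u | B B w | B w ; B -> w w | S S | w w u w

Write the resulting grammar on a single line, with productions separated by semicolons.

S -> X1 X2 | B Y1 | B X1; B -> X1 X1 | S S | X1 Y2; X1 -> w; X2 -> u; Y1 -> B X1; Y2 -> X1 Y3; Y3 -> X2 X1

Introduce a nonterminal for each terminal appearing in a rule of length ≥ 2: X1 → w, X2 → u.
Binarize each right-hand side of length ≥ 3 by chaining fresh nonterminals (Y1, Y2, …): affected rules were S → B B X1; B → X1 X1 X2 X1.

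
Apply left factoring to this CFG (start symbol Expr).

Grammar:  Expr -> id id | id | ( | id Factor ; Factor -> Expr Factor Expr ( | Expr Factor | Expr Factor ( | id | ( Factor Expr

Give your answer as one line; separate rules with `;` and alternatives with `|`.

Expr -> ( | id Expr1; Factor -> id | ( Factor Expr | Expr Factor Factor1; Expr1 -> id | ε | Factor; Factor1 -> Expr ( | ε | (

Expr has alternatives sharing prefix 'id': factor to Expr → id Expr1 with Expr1 → id | ε | Factor.
Factor has alternatives sharing prefix 'Expr Factor': factor to Factor → Expr Factor Factor1 with Factor1 → Expr ( | ε | (.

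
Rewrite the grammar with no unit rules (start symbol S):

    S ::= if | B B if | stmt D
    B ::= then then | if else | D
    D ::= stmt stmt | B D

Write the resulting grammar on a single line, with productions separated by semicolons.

Unit pairs: B ⇒* {D}.
Replace each nonterminal's rules with the union of the non-unit rules of every nonterminal it unit-derives.

S ::= if | B B if | stmt D; B ::= then then | if else | stmt stmt | B D; D ::= stmt stmt | B D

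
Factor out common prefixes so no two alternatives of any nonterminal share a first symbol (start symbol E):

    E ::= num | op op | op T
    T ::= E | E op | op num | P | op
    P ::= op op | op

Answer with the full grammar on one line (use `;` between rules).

E ::= num | op E'; T ::= P | E T' | op T''; P ::= op P'; E' ::= op | T; T' ::= ε | op; T'' ::= num | ε; P' ::= op | ε

E has alternatives sharing prefix 'op': factor to E → op E' with E' → op | T.
T has alternatives sharing prefix 'E': factor to T → E T' with T' → ε | op.
T has alternatives sharing prefix 'op': factor to T → op T'' with T'' → num | ε.
P has alternatives sharing prefix 'op': factor to P → op P' with P' → op | ε.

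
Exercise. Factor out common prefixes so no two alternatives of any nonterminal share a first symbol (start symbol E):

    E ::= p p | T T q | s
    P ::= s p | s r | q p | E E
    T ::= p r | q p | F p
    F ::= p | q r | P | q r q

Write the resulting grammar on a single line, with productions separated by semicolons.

P has alternatives sharing prefix 's': factor to P → s P' with P' → p | r.
F has alternatives sharing prefix 'q r': factor to F → q r F' with F' → ε | q.

E ::= p p | T T q | s; P ::= q p | E E | s P'; T ::= p r | q p | F p; F ::= p | P | q r F'; P' ::= p | r; F' ::= ε | q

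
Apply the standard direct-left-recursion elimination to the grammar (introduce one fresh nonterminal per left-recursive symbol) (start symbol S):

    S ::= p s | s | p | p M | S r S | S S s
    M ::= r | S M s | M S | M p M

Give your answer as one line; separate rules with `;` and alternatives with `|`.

S ::= p s S' | s S' | p S' | p M S'; M ::= r M' | S M s M'; S' ::= r S S' | S s S' | ε; M' ::= S M' | p M M' | ε

S, M are directly left-recursive.
For S: α = {r S, S s}, β = {p s, s, p, p M}. Rewrite as S → β S' and S' → α S' | ε.
For M: α = {S, p M}, β = {r, S M s}. Rewrite as M → β M' and M' → α M' | ε.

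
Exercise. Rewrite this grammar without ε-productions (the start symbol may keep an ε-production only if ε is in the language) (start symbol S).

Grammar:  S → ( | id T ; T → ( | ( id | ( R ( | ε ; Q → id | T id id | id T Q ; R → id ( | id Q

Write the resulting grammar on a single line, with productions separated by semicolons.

S → ( | id T | id; T → ( | ( id | ( R (; Q → id | T id id | id id | id T Q | id Q; R → id ( | id Q

Nullable set = {T}.
ε ∉ L(G), so no ε-production is kept.
For each production, add variants omitting each subset of nullable occurrences: S → id T gives id T | id. Q → T id id gives T id id | id id. Q → id T Q gives id T Q | id Q.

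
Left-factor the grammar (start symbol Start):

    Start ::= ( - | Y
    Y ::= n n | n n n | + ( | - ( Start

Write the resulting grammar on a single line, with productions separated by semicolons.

Start ::= ( - | Y; Y ::= + ( | - ( Start | n n Y1; Y1 ::= ε | n

Y has alternatives sharing prefix 'n n': factor to Y → n n Y1 with Y1 → ε | n.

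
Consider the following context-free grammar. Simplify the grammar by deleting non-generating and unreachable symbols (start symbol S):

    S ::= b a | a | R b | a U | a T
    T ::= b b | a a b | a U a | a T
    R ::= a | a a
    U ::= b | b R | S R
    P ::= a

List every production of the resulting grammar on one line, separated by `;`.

Generating nonterminals: {P, R, S, T, U}.
Reachable from S after that: {R, S, T, U}.
Removed useless symbols: {P} and every production mentioning them.

S ::= b a | a | R b | a U | a T; T ::= b b | a a b | a U a | a T; R ::= a | a a; U ::= b | b R | S R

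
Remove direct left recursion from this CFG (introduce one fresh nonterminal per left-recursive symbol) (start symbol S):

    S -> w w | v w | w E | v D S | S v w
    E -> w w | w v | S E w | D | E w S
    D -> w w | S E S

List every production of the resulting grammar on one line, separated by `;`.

S -> w w S' | v w S' | w E S' | v D S S'; E -> w w E' | w v E' | S E w E' | D E'; D -> w w | S E S; S' -> v w S' | ε; E' -> w S E' | ε

Directly left-recursive nonterminals: S, E.
For S: α = {v w}, β = {w w, v w, w E, v D S}. Rewrite as S → β S' and S' → α S' | ε.
For E: α = {w S}, β = {w w, w v, S E w, D}. Rewrite as E → β E' and E' → α E' | ε.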